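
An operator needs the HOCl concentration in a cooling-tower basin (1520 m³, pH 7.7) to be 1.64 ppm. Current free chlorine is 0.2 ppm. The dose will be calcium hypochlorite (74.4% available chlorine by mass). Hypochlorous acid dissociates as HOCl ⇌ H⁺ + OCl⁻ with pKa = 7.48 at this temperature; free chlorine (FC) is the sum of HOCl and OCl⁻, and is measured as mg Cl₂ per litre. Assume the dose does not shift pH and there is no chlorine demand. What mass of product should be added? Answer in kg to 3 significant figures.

8.50 kg

Volume: 1520 m³ = 1,520,000 L.
[OCl⁻]/[HOCl] = 10^(pH − pKa) = 10^(7.7 − 7.48) = 1.66; fraction as HOCl = 1/(1 + 1.66) = 0.376.
Free chlorine required for 1.64 ppm HOCl: 1.64 / 0.376 = 4.362 ppm.
FC to add: 4.362 − 0.2 = 4.162 mg/L as Cl₂.
Cl₂ equivalent: 4.162 mg/L × 1,520,000 L = 6326 g.
Product at 74.4% available Cl: 6326 / 0.744 = 8502 g.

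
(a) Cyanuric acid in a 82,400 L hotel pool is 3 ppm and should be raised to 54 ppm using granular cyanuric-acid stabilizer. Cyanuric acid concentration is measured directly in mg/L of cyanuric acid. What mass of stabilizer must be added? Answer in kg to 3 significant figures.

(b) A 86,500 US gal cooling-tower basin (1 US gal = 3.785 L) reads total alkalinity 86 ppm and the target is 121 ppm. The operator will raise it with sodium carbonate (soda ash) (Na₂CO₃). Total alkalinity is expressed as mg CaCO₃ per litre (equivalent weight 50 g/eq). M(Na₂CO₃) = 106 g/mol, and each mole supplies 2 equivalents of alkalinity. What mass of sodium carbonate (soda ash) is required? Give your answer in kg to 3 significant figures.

(a) CYA to add: (54 − 3) = 51 mg/L × 82,400 L = 4202 g cyanuric acid.

(b) Volume: 86,500 US gal × 3.785 L/gal = 327,402 L.
(b) Alkalinity to add: (121 − 86) = 35 mg/L as CaCO₃ × 327,402 L = 11,460 g as CaCO₃.
(b) Equivalents: 11,460 g ÷ 50 g/eq = 229.2 eq.
(b) Each mole of Na₂CO₃ supplies 2 eq, so 229.2 / 2 = 114.6 mol.
(b) Mass: 114.6 mol × 106 g/mol = 12,150 g.

(a) 4.20 kg; (b) 12.1 kg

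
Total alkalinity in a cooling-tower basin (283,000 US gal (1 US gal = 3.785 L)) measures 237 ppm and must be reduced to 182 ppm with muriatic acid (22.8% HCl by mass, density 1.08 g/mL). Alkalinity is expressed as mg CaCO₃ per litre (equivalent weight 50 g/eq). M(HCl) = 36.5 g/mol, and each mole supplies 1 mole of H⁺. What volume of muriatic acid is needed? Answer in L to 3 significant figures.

175 L

Volume: 283,000 US gal × 3.785 L/gal = 1,071,155 L.
Alkalinity to neutralize: (237 − 182) = 55 mg/L as CaCO₃ × 1,071,155 L = 58,910 g as CaCO₃.
Equivalents of H⁺ required: 58,910 ÷ 50 g/eq = 1178 eq = 1178 mol HCl.
Mass of HCl: 1178 × 36.5 = 43,010 g.
Mass of 22.8% solution: 43,010 / 0.228 = 188,600 g.
Volume: 188,600 g ÷ 1.08 g/mL = 174,700 mL.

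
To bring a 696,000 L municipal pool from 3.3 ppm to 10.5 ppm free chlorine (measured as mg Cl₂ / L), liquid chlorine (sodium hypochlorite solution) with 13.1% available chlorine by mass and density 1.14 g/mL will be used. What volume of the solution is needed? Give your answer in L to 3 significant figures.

33.6 L

Chlorine deficit: 10.5 − 3.3 = 7.2 ppm = 7.2 mg/L as Cl₂.
Cl₂ equivalent needed: 7.2 mg/L × 696,000 L = 5,011,000 mg = 5011 g.
Product at 13.1% available chlorine: 5011 / 0.131 = 38,250 g.
Volume at density 1.14 g/mL: 38,250 g ÷ 1.14 g/mL = 33,560 mL.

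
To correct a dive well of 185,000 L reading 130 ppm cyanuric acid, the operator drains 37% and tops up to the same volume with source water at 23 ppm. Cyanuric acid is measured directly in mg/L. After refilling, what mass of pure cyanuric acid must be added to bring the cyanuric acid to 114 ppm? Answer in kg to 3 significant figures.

After draining 37% and refilling: 130 × 0.63 + 23 × 0.37 = 90.41 ppm.
Deficit to target: 114 − 90.41 = 23.59 mg/L.
Mass: 23.59 mg/L × 185,000 L = 4364 g cyanuric acid.

4.36 kg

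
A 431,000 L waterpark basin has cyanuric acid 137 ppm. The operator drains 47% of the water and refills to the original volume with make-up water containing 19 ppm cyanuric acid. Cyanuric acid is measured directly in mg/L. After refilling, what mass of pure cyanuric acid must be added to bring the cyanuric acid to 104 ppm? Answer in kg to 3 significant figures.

9.68 kg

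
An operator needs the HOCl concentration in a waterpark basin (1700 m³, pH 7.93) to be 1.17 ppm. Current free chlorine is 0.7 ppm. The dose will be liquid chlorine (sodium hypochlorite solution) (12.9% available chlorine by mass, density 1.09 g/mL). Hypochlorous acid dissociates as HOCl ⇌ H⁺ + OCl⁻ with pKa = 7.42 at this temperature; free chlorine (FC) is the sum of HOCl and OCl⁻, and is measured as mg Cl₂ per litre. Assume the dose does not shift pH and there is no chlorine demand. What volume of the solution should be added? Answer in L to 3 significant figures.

51.5 L

Volume: 1700 m³ = 1,700,000 L.
[OCl⁻]/[HOCl] = 10^(pH − pKa) = 10^(7.93 − 7.42) = 3.236; fraction as HOCl = 1/(1 + 3.236) = 0.2361.
Free chlorine required for 1.17 ppm HOCl: 1.17 / 0.2361 = 4.956 ppm.
FC to add: 4.956 − 0.7 = 4.256 mg/L as Cl₂.
Cl₂ equivalent: 4.256 mg/L × 1,700,000 L = 7235 g.
Product at 12.9% available Cl: 7235 / 0.129 = 56,090 g.
Volume: 56,090 g ÷ 1.09 g/mL = 51,460 mL.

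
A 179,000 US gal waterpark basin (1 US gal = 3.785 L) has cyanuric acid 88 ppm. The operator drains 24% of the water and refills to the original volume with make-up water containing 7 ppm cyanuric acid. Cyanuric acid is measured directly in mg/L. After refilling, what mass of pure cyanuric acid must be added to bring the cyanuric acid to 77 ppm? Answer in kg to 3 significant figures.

Volume: 179,000 US gal × 3.785 L/gal = 677,515 L.
After draining 24% and refilling: 88 × 0.76 + 7 × 0.24 = 68.56 ppm.
Deficit to target: 77 − 68.56 = 8.44 mg/L.
Mass: 8.44 mg/L × 677,515 L = 5718 g cyanuric acid.

5.72 kg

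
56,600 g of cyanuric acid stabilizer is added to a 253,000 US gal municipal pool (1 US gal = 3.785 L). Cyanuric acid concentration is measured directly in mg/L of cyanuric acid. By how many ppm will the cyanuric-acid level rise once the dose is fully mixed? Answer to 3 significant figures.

59.1 ppm

Volume: 253,000 US gal × 3.785 L/gal = 957,605 L.
Rise: 56,600 g / 957,605 L × 1000 = 59.11 mg/L.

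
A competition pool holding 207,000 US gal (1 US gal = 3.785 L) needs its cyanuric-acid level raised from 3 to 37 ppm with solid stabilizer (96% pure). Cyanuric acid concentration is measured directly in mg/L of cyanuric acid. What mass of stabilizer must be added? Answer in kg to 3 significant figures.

Volume: 207,000 US gal × 3.785 L/gal = 783,495 L.
CYA to add: (37 − 3) = 34 mg/L × 783,495 L = 26,640 g cyanuric acid.
At 96% purity: 26,640 / 0.96 = 27,750 g product.

27.7 kg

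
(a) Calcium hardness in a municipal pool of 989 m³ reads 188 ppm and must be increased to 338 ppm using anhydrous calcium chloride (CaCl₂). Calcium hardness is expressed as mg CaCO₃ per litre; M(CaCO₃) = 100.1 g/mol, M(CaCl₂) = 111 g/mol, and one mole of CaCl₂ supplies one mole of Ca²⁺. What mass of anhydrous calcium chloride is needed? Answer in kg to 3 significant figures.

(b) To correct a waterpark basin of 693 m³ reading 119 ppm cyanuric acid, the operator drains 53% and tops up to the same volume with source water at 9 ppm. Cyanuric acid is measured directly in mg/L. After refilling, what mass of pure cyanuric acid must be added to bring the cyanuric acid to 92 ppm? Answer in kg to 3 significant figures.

(a) Volume: 989 m³ = 989,000 L.
(a) Hardness to add: (338 − 188) = 150 mg/L as CaCO₃ × 989,000 L = 148,400 g as CaCO₃.
(a) Moles of Ca²⁺ (1 mol Ca²⁺ ≡ 1 mol CaCO₃): 148,400 / 100.1 g/mol = 1482 mol.
(a) Mass of CaCl₂: 1482 × 111 = 164,500 g.

(b) Volume: 693 m³ = 693,000 L.
(b) After draining 53% and refilling: 119 × 0.47 + 9 × 0.53 = 60.7 ppm.
(b) Deficit to target: 92 − 60.7 = 31.3 mg/L.
(b) Mass: 31.3 mg/L × 693,000 L = 21,690 g cyanuric acid.

(a) 165 kg; (b) 21.7 kg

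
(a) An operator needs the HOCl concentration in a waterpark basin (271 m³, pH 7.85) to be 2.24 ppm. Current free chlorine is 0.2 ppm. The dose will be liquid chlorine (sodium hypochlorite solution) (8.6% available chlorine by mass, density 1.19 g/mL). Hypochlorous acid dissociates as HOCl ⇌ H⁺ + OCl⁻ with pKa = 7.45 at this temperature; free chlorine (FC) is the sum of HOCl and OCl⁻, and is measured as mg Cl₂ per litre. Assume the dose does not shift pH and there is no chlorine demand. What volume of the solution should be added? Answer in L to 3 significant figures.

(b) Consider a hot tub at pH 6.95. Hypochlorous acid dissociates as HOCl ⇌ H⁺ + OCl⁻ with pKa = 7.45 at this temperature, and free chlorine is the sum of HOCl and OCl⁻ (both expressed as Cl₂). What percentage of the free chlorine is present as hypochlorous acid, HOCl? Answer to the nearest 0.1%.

(a) Volume: 271 m³ = 271,000 L.
(a) [OCl⁻]/[HOCl] = 10^(pH − pKa) = 10^(7.85 − 7.45) = 2.512; fraction as HOCl = 1/(1 + 2.512) = 0.2847.
(a) Free chlorine required for 2.24 ppm HOCl: 2.24 / 0.2847 = 7.867 ppm.
(a) FC to add: 7.867 − 0.2 = 7.667 mg/L as Cl₂.
(a) Cl₂ equivalent: 7.667 mg/L × 271,000 L = 2078 g.
(a) Product at 8.6% available Cl: 2078 / 0.086 = 24,160 g.
(a) Volume: 24,160 g ÷ 1.19 g/mL = 20,300 mL.

(b) [OCl⁻]/[HOCl] = 10^(pH − pKa) = 10^(6.95 − 7.45) = 10^-0.50 = 0.3162.
(b) Fraction as HOCl = 1 / (1 + 0.3162) = 0.7597.

(a) 20.3 L; (b) 76.0%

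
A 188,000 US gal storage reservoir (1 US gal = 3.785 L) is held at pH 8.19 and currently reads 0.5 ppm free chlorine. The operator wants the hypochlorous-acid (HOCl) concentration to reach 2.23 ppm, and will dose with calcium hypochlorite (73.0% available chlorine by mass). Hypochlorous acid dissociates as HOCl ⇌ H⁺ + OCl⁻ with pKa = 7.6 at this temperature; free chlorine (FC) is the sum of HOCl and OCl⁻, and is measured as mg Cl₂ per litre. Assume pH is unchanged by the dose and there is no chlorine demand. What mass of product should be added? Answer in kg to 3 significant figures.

Volume: 188,000 US gal × 3.785 L/gal = 711,580 L.
[OCl⁻]/[HOCl] = 10^(pH − pKa) = 10^(8.19 − 7.6) = 3.89; fraction as HOCl = 1/(1 + 3.89) = 0.2045.
Free chlorine required for 2.23 ppm HOCl: 2.23 / 0.2045 = 10.91 ppm.
FC to add: 10.91 − 0.5 = 10.41 mg/L as Cl₂.
Cl₂ equivalent: 10.41 mg/L × 711,580 L = 7404 g.
Product at 73.0% available Cl: 7404 / 0.73 = 10,140 g.

10.1 kg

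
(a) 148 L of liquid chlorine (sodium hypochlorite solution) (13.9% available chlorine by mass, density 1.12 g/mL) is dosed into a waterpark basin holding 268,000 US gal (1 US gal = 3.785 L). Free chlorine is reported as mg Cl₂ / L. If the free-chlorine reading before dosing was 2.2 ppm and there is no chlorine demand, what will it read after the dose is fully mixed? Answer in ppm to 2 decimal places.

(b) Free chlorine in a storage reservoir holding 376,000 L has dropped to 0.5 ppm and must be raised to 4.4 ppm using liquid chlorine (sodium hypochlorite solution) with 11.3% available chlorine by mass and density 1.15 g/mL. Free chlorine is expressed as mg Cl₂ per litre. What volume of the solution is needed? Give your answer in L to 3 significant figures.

(a) 24.91 ppm; (b) 11.3 L

(a) Volume: 268,000 US gal × 3.785 L/gal = 1,014,380 L.
(a) Mass of solution: 148 L × 1000 mL/L × 1.12 g/mL = 165,800 g.
(a) Available chlorine delivered: 165,800 g × 0.139 = 23,040 g as Cl₂.
(a) Concentration rise: 23,040 g / 1,014,380 L = 22.71 mg/L = 22.71 ppm.
(a) Final FC: 2.2 + 22.71 = 24.91 ppm.

(b) Chlorine deficit: 4.4 − 0.5 = 3.9 ppm = 3.9 mg/L as Cl₂.
(b) Cl₂ equivalent needed: 3.9 mg/L × 376,000 L = 1,466,000 mg = 1466 g.
(b) Product at 11.3% available chlorine: 1466 / 0.113 = 12,980 g.
(b) Volume at density 1.15 g/mL: 12,980 g ÷ 1.15 g/mL = 11,280 mL.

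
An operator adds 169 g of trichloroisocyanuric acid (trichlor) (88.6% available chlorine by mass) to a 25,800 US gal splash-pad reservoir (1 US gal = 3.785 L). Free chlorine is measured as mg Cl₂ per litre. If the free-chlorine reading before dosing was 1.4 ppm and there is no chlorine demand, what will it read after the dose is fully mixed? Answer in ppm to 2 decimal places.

2.93 ppm

Volume: 25,800 US gal × 3.785 L/gal = 97,653 L.
Available chlorine delivered: 169 g × 0.886 = 149.7 g as Cl₂.
Concentration rise: 149.7 g / 97,653 L = 1.533 mg/L = 1.53 ppm.
Final FC: 1.4 + 1.53 = 2.93 ppm.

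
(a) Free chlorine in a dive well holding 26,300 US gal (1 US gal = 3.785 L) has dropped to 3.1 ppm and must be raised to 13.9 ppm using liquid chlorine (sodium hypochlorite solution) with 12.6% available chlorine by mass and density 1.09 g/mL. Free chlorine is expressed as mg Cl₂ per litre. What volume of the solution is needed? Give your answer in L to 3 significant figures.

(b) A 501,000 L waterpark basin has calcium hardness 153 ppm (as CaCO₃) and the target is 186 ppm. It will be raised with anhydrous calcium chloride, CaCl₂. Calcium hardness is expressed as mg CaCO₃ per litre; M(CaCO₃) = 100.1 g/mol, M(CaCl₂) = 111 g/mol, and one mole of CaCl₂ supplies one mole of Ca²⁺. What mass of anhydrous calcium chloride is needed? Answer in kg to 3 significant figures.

(a) Volume: 26,300 US gal × 3.785 L/gal = 99,546 L.
(a) Chlorine deficit: 13.9 − 3.1 = 10.8 ppm = 10.8 mg/L as Cl₂.
(a) Cl₂ equivalent needed: 10.8 mg/L × 99,546 L = 1,075,000 mg = 1075 g.
(a) Product at 12.6% available chlorine: 1075 / 0.126 = 8532 g.
(a) Volume at density 1.09 g/mL: 8532 g ÷ 1.09 g/mL = 7828 mL.

(b) Hardness to add: (186 − 153) = 33 mg/L as CaCO₃ × 501,000 L = 16,530 g as CaCO₃.
(b) Moles of Ca²⁺ (1 mol Ca²⁺ ≡ 1 mol CaCO₃): 16,530 / 100.1 g/mol = 165.2 mol.
(b) Mass of CaCl₂: 165.2 × 111 = 18,330 g.

(a) 7.83 L; (b) 18.3 kg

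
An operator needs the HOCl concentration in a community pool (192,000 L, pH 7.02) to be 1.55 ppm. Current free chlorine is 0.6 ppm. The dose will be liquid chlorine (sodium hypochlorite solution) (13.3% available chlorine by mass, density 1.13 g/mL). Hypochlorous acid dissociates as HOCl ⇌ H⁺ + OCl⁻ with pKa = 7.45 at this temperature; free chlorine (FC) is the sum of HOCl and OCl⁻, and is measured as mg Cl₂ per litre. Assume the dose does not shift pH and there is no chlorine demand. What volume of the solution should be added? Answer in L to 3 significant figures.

1.95 L

[OCl⁻]/[HOCl] = 10^(pH − pKa) = 10^(7.02 − 7.45) = 0.3715; fraction as HOCl = 1/(1 + 0.3715) = 0.7291.
Free chlorine required for 1.55 ppm HOCl: 1.55 / 0.7291 = 2.126 ppm.
FC to add: 2.126 − 0.6 = 1.526 mg/L as Cl₂.
Cl₂ equivalent: 1.526 mg/L × 192,000 L = 293 g.
Product at 13.3% available Cl: 293 / 0.133 = 2203 g.
Volume: 2203 g ÷ 1.13 g/mL = 1949 mL.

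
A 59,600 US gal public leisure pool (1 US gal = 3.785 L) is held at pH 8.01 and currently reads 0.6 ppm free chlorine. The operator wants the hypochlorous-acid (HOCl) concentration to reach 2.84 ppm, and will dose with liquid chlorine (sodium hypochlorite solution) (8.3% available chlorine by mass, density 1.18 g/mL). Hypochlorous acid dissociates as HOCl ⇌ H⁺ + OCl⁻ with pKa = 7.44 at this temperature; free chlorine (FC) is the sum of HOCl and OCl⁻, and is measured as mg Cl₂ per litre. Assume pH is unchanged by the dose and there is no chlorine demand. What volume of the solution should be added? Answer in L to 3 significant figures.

29.5 L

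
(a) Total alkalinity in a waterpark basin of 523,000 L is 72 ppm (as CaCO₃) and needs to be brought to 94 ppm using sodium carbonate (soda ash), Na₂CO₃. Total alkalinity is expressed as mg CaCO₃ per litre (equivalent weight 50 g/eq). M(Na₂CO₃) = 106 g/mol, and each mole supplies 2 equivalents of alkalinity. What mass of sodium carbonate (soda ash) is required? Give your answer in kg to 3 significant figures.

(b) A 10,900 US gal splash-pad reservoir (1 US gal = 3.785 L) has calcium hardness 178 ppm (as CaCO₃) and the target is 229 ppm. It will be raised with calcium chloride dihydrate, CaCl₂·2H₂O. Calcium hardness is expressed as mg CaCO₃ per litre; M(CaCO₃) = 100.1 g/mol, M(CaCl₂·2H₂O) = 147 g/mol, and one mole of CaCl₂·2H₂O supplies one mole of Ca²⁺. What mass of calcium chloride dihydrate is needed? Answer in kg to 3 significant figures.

(a) Alkalinity to add: (94 − 72) = 22 mg/L as CaCO₃ × 523,000 L = 11,510 g as CaCO₃.
(a) Equivalents: 11,510 g ÷ 50 g/eq = 230.1 eq.
(a) Each mole of Na₂CO₃ supplies 2 eq, so 230.1 / 2 = 115.1 mol.
(a) Mass: 115.1 mol × 106 g/mol = 12,200 g.

(b) Volume: 10,900 US gal × 3.785 L/gal = 41,256 L.
(b) Hardness to add: (229 − 178) = 51 mg/L as CaCO₃ × 41,256 L = 2104 g as CaCO₃.
(b) Moles of Ca²⁺ (1 mol Ca²⁺ ≡ 1 mol CaCO₃): 2104 / 100.1 g/mol = 21.02 mol.
(b) Mass of CaCl₂·2H₂O: 21.02 × 147 = 3090 g.

(a) 12.2 kg; (b) 3.09 kg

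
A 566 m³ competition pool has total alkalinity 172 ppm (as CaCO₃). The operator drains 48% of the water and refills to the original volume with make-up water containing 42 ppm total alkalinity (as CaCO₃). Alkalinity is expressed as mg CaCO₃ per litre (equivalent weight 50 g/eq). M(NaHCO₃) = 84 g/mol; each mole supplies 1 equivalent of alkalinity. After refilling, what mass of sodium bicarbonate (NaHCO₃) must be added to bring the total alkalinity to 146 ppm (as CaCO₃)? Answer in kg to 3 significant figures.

34.6 kg

Volume: 566 m³ = 566,000 L.
After draining 48% and refilling: 172 × 0.52 + 42 × 0.48 = 109.6 ppm.
Deficit to target: 146 − 109.6 = 36.4 mg/L.
As CaCO₃: 36.4 mg/L × 566,000 L = 20,600 g; ÷ 50 g/eq ÷ 1 = 412 mol NaHCO₃.
Mass: 412 × 84 = 34,610 g.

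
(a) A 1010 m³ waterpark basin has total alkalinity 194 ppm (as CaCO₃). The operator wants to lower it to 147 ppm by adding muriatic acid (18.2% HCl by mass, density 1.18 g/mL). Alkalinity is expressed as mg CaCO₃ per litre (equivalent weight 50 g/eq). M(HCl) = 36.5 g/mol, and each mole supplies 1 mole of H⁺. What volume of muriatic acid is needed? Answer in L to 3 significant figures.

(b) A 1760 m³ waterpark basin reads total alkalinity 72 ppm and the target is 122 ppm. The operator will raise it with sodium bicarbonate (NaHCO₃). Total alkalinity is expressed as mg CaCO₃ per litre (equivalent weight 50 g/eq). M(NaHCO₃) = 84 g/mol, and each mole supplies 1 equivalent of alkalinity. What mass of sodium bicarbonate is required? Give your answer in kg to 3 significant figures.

(a) 161 L; (b) 148 kg

(a) Volume: 1010 m³ = 1,010,000 L.
(a) Alkalinity to neutralize: (194 − 147) = 47 mg/L as CaCO₃ × 1,010,000 L = 47,470 g as CaCO₃.
(a) Equivalents of H⁺ required: 47,470 ÷ 50 g/eq = 949.4 eq = 949.4 mol HCl.
(a) Mass of HCl: 949.4 × 36.5 = 34,650 g.
(a) Mass of 18.2% solution: 34,650 / 0.182 = 190,400 g.
(a) Volume: 190,400 g ÷ 1.18 g/mL = 161,400 mL.

(b) Volume: 1760 m³ = 1,760,000 L.
(b) Alkalinity to add: (122 − 72) = 50 mg/L as CaCO₃ × 1,760,000 L = 88,000 g as CaCO₃.
(b) Equivalents: 88,000 g ÷ 50 g/eq = 1760 eq.
(b) NaHCO₃ supplies 1 eq per mole → 1760 mol.
(b) Mass: 1760 mol × 84 g/mol = 147,800 g.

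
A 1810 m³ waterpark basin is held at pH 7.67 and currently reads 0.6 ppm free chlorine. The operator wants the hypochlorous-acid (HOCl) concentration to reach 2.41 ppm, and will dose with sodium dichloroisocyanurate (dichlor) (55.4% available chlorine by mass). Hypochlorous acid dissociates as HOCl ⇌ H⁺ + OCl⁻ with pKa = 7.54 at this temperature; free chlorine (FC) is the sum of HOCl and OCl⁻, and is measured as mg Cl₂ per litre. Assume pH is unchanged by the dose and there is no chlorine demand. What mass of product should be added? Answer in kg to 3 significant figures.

16.5 kg

Volume: 1810 m³ = 1,810,000 L.
[OCl⁻]/[HOCl] = 10^(pH − pKa) = 10^(7.67 − 7.54) = 1.349; fraction as HOCl = 1/(1 + 1.349) = 0.4257.
Free chlorine required for 2.41 ppm HOCl: 2.41 / 0.4257 = 5.661 ppm.
FC to add: 5.661 − 0.6 = 5.061 mg/L as Cl₂.
Cl₂ equivalent: 5.061 mg/L × 1,810,000 L = 9160 g.
Product at 55.4% available Cl: 9160 / 0.554 = 16,540 g.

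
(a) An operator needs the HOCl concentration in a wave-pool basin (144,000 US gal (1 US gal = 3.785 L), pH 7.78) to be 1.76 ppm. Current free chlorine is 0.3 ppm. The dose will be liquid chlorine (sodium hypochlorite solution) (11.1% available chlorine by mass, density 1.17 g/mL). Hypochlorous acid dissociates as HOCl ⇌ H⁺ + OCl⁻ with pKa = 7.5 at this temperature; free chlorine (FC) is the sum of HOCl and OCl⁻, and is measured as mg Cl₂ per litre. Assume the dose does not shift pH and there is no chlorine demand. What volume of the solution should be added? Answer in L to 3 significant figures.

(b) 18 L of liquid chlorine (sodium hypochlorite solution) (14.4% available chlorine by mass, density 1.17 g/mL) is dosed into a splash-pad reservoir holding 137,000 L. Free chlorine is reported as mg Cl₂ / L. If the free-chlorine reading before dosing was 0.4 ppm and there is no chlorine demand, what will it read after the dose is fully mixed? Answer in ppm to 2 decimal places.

(a) 20.2 L; (b) 22.54 ppm

(a) Volume: 144,000 US gal × 3.785 L/gal = 545,040 L.
(a) [OCl⁻]/[HOCl] = 10^(pH − pKa) = 10^(7.78 − 7.5) = 1.905; fraction as HOCl = 1/(1 + 1.905) = 0.3442.
(a) Free chlorine required for 1.76 ppm HOCl: 1.76 / 0.3442 = 5.114 ppm.
(a) FC to add: 5.114 − 0.3 = 4.814 mg/L as Cl₂.
(a) Cl₂ equivalent: 4.814 mg/L × 545,040 L = 2624 g.
(a) Product at 11.1% available Cl: 2624 / 0.111 = 23,640 g.
(a) Volume: 23,640 g ÷ 1.17 g/mL = 20,200 mL.

(b) Mass of solution: 18 L × 1000 mL/L × 1.17 g/mL = 21,060 g.
(b) Available chlorine delivered: 21,060 g × 0.144 = 3033 g as Cl₂.
(b) Concentration rise: 3033 g / 137,000 L = 22.14 mg/L = 22.14 ppm.
(b) Final FC: 0.4 + 22.14 = 22.54 ppm.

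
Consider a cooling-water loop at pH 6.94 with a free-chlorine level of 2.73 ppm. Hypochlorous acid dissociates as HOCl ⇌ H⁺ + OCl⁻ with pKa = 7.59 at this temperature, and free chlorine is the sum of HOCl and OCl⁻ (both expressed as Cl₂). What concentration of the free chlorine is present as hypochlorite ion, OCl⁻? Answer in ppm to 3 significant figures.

0.499 ppm

[OCl⁻]/[HOCl] = 10^(pH − pKa) = 10^(6.94 − 7.59) = 10^-0.65 = 0.2239.
Fraction as HOCl = 1 / (1 + 0.2239) = 0.8171.
OCl⁻ = (1 − 0.8171) × 2.73 ppm = 0.4994 ppm.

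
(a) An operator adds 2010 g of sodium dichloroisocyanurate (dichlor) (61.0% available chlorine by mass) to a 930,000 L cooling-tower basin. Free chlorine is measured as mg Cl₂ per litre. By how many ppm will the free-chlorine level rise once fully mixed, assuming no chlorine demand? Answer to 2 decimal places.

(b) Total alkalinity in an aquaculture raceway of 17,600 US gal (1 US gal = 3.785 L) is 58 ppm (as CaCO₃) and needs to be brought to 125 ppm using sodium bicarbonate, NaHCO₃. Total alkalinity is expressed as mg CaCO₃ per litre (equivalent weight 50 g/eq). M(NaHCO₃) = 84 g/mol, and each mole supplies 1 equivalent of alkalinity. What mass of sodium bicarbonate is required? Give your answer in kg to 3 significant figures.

(a) Available chlorine delivered: 2010 g × 0.61 = 1226 g as Cl₂.
(a) Concentration rise: 1226 g / 930,000 L = 1.318 mg/L = 1.32 ppm.

(b) Volume: 17,600 US gal × 3.785 L/gal = 66,616 L.
(b) Alkalinity to add: (125 − 58) = 67 mg/L as CaCO₃ × 66,616 L = 4463 g as CaCO₃.
(b) Equivalents: 4463 g ÷ 50 g/eq = 89.27 eq.
(b) NaHCO₃ supplies 1 eq per mole → 89.27 mol.
(b) Mass: 89.27 mol × 84 g/mol = 7498 g.

(a) 1.32 ppm; (b) 7.50 kg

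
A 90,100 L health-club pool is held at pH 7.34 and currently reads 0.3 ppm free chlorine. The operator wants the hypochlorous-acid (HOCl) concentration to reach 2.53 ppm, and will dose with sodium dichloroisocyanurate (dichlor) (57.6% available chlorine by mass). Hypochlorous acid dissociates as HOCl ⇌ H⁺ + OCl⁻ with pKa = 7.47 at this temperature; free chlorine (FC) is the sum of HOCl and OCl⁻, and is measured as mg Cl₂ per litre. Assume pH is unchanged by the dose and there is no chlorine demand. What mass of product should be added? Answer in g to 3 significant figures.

[OCl⁻]/[HOCl] = 10^(pH − pKa) = 10^(7.34 − 7.47) = 0.7413; fraction as HOCl = 1/(1 + 0.7413) = 0.5743.
Free chlorine required for 2.53 ppm HOCl: 2.53 / 0.5743 = 4.406 ppm.
FC to add: 4.406 − 0.3 = 4.106 mg/L as Cl₂.
Cl₂ equivalent: 4.106 mg/L × 90,100 L = 369.9 g.
Product at 57.6% available Cl: 369.9 / 0.576 = 642.2 g.

642 g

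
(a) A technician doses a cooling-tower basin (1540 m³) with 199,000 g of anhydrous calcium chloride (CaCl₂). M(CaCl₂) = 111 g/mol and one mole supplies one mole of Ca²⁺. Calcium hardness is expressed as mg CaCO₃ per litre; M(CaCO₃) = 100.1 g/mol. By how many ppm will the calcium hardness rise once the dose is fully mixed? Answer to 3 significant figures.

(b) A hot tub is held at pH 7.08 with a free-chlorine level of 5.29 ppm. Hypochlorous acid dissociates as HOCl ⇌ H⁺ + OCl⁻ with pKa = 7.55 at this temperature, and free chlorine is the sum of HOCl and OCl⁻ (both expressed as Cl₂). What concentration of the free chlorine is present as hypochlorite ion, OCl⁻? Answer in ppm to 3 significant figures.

(a) 117 ppm; (b) 1.34 ppm

(a) Volume: 1540 m³ = 1,540,000 L.
(a) Moles of Ca²⁺: 199,000 g ÷ 111 g/mol = 1793 mol.
(a) As CaCO₃: 1793 mol × 100.1 g/mol = 179,500 g.
(a) Rise: 179,500 g / 1,540,000 L × 1000 = 116.5 mg/L.

(b) [OCl⁻]/[HOCl] = 10^(pH − pKa) = 10^(7.08 − 7.55) = 10^-0.47 = 0.3388.
(b) Fraction as HOCl = 1 / (1 + 0.3388) = 0.7469.
(b) OCl⁻ = (1 − 0.7469) × 5.29 ppm = 1.339 ppm.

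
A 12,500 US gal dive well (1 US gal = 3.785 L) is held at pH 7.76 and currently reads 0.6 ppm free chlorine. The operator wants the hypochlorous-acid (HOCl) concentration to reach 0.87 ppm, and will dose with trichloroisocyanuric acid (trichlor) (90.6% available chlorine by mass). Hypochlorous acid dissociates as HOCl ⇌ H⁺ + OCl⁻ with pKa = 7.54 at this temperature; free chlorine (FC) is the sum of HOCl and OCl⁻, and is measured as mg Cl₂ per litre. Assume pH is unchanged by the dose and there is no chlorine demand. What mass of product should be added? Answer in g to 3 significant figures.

89.5 g

Volume: 12,500 US gal × 3.785 L/gal = 47,312 L.
[OCl⁻]/[HOCl] = 10^(pH − pKa) = 10^(7.76 − 7.54) = 1.66; fraction as HOCl = 1/(1 + 1.66) = 0.376.
Free chlorine required for 0.87 ppm HOCl: 0.87 / 0.376 = 2.314 ppm.
FC to add: 2.314 − 0.6 = 1.714 mg/L as Cl₂.
Cl₂ equivalent: 1.714 mg/L × 47,312 L = 81.09 g.
Product at 90.6% available Cl: 81.09 / 0.906 = 89.5 g.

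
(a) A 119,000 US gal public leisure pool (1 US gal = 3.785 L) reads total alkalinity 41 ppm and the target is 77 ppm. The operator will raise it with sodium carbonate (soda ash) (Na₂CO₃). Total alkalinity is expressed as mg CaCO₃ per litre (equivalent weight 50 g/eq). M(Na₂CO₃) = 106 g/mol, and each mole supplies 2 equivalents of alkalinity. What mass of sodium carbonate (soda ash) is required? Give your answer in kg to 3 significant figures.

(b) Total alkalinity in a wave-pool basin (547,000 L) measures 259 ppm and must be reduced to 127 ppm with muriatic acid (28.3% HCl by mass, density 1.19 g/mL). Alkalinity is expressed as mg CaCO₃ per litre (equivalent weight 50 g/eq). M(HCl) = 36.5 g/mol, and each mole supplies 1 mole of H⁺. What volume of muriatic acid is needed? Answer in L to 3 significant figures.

(a) Volume: 119,000 US gal × 3.785 L/gal = 450,415 L.
(a) Alkalinity to add: (77 − 41) = 36 mg/L as CaCO₃ × 450,415 L = 16,210 g as CaCO₃.
(a) Equivalents: 16,210 g ÷ 50 g/eq = 324.3 eq.
(a) Each mole of Na₂CO₃ supplies 2 eq, so 324.3 / 2 = 162.1 mol.
(a) Mass: 162.1 mol × 106 g/mol = 17,190 g.

(b) Alkalinity to neutralize: (259 − 127) = 132 mg/L as CaCO₃ × 547,000 L = 72,200 g as CaCO₃.
(b) Equivalents of H⁺ required: 72,200 ÷ 50 g/eq = 1444 eq = 1444 mol HCl.
(b) Mass of HCl: 1444 × 36.5 = 52,710 g.
(b) Mass of 28.3% solution: 52,710 / 0.283 = 186,300 g.
(b) Volume: 186,300 g ÷ 1.19 g/mL = 156,500 mL.

(a) 17.2 kg; (b) 157 L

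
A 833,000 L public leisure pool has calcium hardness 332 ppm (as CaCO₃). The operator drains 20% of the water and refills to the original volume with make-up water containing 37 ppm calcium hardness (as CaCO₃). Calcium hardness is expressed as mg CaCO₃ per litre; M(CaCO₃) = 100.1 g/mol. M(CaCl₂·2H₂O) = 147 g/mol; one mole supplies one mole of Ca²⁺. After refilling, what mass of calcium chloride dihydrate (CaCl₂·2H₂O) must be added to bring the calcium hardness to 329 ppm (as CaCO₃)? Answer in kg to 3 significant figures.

68.5 kg

After draining 20% and refilling: 332 × 0.80 + 37 × 0.20 = 273 ppm.
Deficit to target: 329 − 273 = 56 mg/L.
As CaCO₃: 56 mg/L × 833,000 L = 46,650 g; ÷ 100.1 = 466 mol Ca²⁺.
Mass: 466 × 147 = 68,500 g.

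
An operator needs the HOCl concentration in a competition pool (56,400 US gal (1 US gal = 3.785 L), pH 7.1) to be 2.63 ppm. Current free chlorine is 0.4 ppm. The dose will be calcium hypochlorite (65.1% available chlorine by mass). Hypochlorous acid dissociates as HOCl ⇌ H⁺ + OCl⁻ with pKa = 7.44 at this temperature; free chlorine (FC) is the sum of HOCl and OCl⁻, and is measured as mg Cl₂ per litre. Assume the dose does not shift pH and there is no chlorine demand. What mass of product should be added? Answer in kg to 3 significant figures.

Volume: 56,400 US gal × 3.785 L/gal = 213,474 L.
[OCl⁻]/[HOCl] = 10^(pH − pKa) = 10^(7.1 − 7.44) = 0.4571; fraction as HOCl = 1/(1 + 0.4571) = 0.6863.
Free chlorine required for 2.63 ppm HOCl: 2.63 / 0.6863 = 3.832 ppm.
FC to add: 3.832 − 0.4 = 3.432 mg/L as Cl₂.
Cl₂ equivalent: 3.432 mg/L × 213,474 L = 732.7 g.
Product at 65.1% available Cl: 732.7 / 0.651 = 1125 g.

1.13 kg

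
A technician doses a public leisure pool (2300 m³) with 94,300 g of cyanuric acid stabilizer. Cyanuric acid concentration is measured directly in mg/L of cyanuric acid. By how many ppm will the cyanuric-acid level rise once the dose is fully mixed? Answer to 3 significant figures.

41.0 ppm

Volume: 2300 m³ = 2,300,000 L.
Rise: 94,300 g / 2,300,000 L × 1000 = 41 mg/L.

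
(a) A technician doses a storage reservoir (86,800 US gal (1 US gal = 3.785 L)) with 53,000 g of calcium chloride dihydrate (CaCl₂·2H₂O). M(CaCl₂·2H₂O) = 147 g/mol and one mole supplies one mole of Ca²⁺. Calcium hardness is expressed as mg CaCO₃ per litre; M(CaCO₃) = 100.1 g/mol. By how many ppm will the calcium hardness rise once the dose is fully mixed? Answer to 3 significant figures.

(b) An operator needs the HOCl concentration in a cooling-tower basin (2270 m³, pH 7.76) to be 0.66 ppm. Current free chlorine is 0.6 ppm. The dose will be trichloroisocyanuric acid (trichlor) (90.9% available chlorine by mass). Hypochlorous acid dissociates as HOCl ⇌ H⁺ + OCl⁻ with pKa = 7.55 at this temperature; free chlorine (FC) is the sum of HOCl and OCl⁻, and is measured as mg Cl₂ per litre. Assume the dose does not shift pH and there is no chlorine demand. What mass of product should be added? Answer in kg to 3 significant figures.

(a) 110 ppm; (b) 2.82 kg

(a) Volume: 86,800 US gal × 3.785 L/gal = 328,538 L.
(a) Moles of Ca²⁺: 53,000 g ÷ 147 g/mol = 360.5 mol.
(a) As CaCO₃: 360.5 mol × 100.1 g/mol = 36,090 g.
(a) Rise: 36,090 g / 328,538 L × 1000 = 109.9 mg/L.

(b) Volume: 2270 m³ = 2,270,000 L.
(b) [OCl⁻]/[HOCl] = 10^(pH − pKa) = 10^(7.76 − 7.55) = 1.622; fraction as HOCl = 1/(1 + 1.622) = 0.3814.
(b) Free chlorine required for 0.66 ppm HOCl: 0.66 / 0.3814 = 1.73 ppm.
(b) FC to add: 1.73 − 0.6 = 1.13 mg/L as Cl₂.
(b) Cl₂ equivalent: 1.13 mg/L × 2,270,000 L = 2566 g.
(b) Product at 90.9% available Cl: 2566 / 0.909 = 2823 g.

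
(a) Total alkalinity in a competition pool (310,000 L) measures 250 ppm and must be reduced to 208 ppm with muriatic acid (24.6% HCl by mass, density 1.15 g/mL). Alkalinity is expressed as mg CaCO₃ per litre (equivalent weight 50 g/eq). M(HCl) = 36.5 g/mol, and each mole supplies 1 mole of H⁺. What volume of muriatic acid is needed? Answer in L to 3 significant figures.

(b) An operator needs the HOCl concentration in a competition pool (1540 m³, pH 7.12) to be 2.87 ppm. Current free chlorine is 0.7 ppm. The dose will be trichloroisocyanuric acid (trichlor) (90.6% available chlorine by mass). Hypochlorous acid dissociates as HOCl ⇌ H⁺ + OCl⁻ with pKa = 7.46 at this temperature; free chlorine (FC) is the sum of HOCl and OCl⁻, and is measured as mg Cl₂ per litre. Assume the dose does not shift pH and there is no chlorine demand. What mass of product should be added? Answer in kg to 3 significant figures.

(a) Alkalinity to neutralize: (250 − 208) = 42 mg/L as CaCO₃ × 310,000 L = 13,020 g as CaCO₃.
(a) Equivalents of H⁺ required: 13,020 ÷ 50 g/eq = 260.4 eq = 260.4 mol HCl.
(a) Mass of HCl: 260.4 × 36.5 = 9505 g.
(a) Mass of 24.6% solution: 9505 / 0.246 = 38,640 g.
(a) Volume: 38,640 g ÷ 1.15 g/mL = 33,600 mL.

(b) Volume: 1540 m³ = 1,540,000 L.
(b) [OCl⁻]/[HOCl] = 10^(pH − pKa) = 10^(7.12 − 7.46) = 0.4571; fraction as HOCl = 1/(1 + 0.4571) = 0.6863.
(b) Free chlorine required for 2.87 ppm HOCl: 2.87 / 0.6863 = 4.182 ppm.
(b) FC to add: 4.182 − 0.7 = 3.482 mg/L as Cl₂.
(b) Cl₂ equivalent: 3.482 mg/L × 1,540,000 L = 5362 g.
(b) Product at 90.6% available Cl: 5362 / 0.906 = 5918 g.

(a) 33.6 L; (b) 5.92 kg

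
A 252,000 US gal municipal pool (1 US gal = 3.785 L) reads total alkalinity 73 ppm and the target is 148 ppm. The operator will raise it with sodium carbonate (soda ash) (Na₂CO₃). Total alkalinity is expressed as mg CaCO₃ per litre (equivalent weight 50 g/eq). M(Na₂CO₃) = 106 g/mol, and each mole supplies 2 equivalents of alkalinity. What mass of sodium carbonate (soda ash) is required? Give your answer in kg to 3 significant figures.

Volume: 252,000 US gal × 3.785 L/gal = 953,820 L.
Alkalinity to add: (148 − 73) = 75 mg/L as CaCO₃ × 953,820 L = 71,540 g as CaCO₃.
Equivalents: 71,540 g ÷ 50 g/eq = 1431 eq.
Each mole of Na₂CO₃ supplies 2 eq, so 1431 / 2 = 715.4 mol.
Mass: 715.4 mol × 106 g/mol = 75,830 g.

75.8 kg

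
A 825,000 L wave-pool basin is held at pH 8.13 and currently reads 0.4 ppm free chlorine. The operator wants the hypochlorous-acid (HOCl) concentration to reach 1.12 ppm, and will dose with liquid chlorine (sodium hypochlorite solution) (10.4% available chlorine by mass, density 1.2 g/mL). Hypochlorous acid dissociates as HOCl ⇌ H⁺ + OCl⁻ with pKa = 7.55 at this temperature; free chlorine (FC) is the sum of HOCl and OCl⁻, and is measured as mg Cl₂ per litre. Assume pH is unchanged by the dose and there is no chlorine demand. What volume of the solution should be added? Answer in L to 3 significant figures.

32.9 L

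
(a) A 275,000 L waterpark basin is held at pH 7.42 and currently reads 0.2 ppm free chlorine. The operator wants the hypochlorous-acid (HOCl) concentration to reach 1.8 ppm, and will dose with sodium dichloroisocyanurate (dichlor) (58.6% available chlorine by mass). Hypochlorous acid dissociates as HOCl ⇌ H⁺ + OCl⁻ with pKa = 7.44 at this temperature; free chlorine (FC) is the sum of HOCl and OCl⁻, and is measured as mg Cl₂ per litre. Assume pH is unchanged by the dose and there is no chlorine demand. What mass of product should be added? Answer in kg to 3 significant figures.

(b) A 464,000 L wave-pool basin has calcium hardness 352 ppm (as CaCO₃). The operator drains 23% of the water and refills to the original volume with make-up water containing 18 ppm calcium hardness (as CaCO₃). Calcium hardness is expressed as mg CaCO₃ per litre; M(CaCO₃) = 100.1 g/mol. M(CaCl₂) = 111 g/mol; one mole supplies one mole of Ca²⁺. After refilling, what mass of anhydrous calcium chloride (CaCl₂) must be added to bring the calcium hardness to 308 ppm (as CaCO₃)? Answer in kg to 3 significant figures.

(a) 1.56 kg; (b) 16.9 kg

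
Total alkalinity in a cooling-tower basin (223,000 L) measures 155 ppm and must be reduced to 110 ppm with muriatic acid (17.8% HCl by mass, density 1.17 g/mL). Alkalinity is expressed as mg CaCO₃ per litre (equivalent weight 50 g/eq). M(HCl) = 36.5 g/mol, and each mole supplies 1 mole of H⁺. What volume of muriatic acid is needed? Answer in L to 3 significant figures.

Alkalinity to neutralize: (155 − 110) = 45 mg/L as CaCO₃ × 223,000 L = 10,040 g as CaCO₃.
Equivalents of H⁺ required: 10,040 ÷ 50 g/eq = 200.7 eq = 200.7 mol HCl.
Mass of HCl: 200.7 × 36.5 = 7326 g.
Mass of 17.8% solution: 7326 / 0.178 = 41,150 g.
Volume: 41,150 g ÷ 1.17 g/mL = 35,180 mL.

35.2 L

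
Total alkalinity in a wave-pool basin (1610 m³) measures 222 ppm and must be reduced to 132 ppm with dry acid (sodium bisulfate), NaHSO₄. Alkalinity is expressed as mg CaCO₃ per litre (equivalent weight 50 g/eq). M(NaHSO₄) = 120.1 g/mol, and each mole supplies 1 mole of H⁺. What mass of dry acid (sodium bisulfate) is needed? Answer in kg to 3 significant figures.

348 kg

Volume: 1610 m³ = 1,610,000 L.
Alkalinity to neutralize: (222 − 132) = 90 mg/L as CaCO₃ × 1,610,000 L = 144,900 g as CaCO₃.
Equivalents of H⁺ required: 144,900 ÷ 50 g/eq = 2898 eq = 2898 mol NaHSO₄.
Mass of NaHSO₄: 2898 × 120.1 = 348,000 g.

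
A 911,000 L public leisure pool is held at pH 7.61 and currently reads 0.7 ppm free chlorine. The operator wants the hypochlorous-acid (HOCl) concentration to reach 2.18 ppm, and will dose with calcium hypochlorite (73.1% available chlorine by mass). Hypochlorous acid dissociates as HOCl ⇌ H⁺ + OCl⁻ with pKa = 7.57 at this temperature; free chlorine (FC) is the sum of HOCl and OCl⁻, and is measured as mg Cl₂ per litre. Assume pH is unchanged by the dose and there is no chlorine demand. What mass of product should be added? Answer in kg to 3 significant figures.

[OCl⁻]/[HOCl] = 10^(pH − pKa) = 10^(7.61 − 7.57) = 1.096; fraction as HOCl = 1/(1 + 1.096) = 0.477.
Free chlorine required for 2.18 ppm HOCl: 2.18 / 0.477 = 4.57 ppm.
FC to add: 4.57 − 0.7 = 3.87 mg/L as Cl₂.
Cl₂ equivalent: 3.87 mg/L × 911,000 L = 3526 g.
Product at 73.1% available Cl: 3526 / 0.731 = 4823 g.

4.82 kg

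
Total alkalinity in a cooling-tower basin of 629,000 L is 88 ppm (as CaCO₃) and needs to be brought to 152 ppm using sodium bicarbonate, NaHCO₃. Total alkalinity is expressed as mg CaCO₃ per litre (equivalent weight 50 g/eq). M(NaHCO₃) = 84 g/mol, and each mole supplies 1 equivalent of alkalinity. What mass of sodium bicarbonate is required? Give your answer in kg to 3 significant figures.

Alkalinity to add: (152 − 88) = 64 mg/L as CaCO₃ × 629,000 L = 40,260 g as CaCO₃.
Equivalents: 40,260 g ÷ 50 g/eq = 805.1 eq.
NaHCO₃ supplies 1 eq per mole → 805.1 mol.
Mass: 805.1 mol × 84 g/mol = 67,630 g.

67.6 kg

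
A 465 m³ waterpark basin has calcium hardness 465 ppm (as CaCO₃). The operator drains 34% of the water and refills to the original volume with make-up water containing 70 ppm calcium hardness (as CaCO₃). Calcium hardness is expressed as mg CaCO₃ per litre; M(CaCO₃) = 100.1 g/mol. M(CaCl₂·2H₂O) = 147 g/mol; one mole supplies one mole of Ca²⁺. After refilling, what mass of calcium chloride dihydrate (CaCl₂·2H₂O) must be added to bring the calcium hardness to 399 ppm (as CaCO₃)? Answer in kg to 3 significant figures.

46.6 kg

Volume: 465 m³ = 465,000 L.
After draining 34% and refilling: 465 × 0.66 + 70 × 0.34 = 330.7 ppm.
Deficit to target: 399 − 330.7 = 68.3 mg/L.
As CaCO₃: 68.3 mg/L × 465,000 L = 31,760 g; ÷ 100.1 = 317.3 mol Ca²⁺.
Mass: 317.3 × 147 = 46,640 g.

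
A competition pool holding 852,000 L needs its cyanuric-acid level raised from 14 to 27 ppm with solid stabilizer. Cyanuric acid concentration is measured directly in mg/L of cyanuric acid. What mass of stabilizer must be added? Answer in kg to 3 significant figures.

CYA to add: (27 − 14) = 13 mg/L × 852,000 L = 11,080 g cyanuric acid.

11.1 kg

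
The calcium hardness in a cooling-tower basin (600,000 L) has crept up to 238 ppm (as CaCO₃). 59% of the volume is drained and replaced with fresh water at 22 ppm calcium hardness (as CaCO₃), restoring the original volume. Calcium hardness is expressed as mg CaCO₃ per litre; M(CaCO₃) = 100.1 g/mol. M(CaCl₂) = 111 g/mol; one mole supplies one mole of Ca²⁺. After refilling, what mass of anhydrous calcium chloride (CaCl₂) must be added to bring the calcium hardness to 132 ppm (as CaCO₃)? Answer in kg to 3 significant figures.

14.3 kg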